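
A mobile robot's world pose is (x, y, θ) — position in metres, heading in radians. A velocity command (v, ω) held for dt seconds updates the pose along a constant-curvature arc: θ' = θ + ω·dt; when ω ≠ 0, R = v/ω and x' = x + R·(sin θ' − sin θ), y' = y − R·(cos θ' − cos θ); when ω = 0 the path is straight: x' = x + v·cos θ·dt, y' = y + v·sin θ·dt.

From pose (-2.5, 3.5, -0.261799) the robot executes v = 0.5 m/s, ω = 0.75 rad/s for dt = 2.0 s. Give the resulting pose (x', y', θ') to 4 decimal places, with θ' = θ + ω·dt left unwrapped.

θ' = -0.2618 + 0.75·2.0 = 1.2382
R = v/ω = 0.5/0.75 = 0.6667
x' = -2.5 + 0.6667·(sin 1.2382 − sin -0.2618) = -1.6973
y' = 3.5 − 0.6667·(cos 1.2382 − cos -0.2618) = 3.9263

(-1.6973, 3.9263, 1.2382)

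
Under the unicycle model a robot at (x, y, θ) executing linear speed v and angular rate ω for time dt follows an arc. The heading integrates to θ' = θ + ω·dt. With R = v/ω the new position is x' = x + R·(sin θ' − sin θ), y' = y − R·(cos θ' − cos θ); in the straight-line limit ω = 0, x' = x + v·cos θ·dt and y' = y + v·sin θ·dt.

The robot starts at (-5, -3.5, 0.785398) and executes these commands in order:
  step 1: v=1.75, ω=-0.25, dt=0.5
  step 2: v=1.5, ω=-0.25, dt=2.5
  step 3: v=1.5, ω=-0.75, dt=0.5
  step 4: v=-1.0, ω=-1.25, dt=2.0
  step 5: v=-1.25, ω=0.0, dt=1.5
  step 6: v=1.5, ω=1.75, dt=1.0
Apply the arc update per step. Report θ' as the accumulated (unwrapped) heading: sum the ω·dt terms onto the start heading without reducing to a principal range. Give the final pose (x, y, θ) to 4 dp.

step 1: θ'=0.6604 (R=-7.0000) → pose (-4.3443, -2.9215, 0.6604)
step 2: θ'=0.0354 (R=-6.0000) → pose (-0.8760, -1.6638, 0.0354)
step 3: θ'=-0.3396 (R=-2.0000) → pose (-0.1390, -1.7767, -0.3396)
step 4: θ'=-2.8396 (R=0.8000) → pose (-0.1105, -0.2586, -2.8396)
step 5: θ'=-2.8396 (straight) → pose (1.6797, 0.2990, -2.8396)
step 6: θ'=-1.0896 (R=0.8571) → pose (1.1748, -0.9160, -1.0896)

(1.1748, -0.9160, -1.0896)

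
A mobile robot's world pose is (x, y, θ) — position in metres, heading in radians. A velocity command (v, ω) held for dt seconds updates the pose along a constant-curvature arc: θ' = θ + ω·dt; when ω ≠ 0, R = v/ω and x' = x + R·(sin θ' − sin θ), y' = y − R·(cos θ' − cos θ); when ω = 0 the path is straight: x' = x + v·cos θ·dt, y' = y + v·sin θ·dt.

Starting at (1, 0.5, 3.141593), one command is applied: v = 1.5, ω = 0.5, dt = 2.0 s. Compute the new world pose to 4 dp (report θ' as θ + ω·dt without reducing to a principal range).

(-1.5244, -0.8791, 4.1416)

θ' = 3.1416 + 0.5·2.0 = 4.1416
R = v/ω = 1.5/0.5 = 3.0000
x' = 1 + 3.0000·(sin 4.1416 − sin 3.1416) = -1.5244
y' = 0.5 − 3.0000·(cos 4.1416 − cos 3.1416) = -0.8791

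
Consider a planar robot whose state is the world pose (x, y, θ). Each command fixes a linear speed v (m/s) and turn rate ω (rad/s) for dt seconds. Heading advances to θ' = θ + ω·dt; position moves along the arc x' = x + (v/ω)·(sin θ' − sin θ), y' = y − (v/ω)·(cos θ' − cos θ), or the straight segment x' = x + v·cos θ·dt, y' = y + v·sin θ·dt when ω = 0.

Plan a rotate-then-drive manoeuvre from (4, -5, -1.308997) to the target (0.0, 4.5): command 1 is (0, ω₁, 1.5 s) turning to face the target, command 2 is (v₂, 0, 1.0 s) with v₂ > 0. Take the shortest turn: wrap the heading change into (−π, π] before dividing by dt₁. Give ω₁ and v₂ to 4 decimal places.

heading to target = atan2(4.5−-5, 0−4) = 1.9693
Δθ = wrap(1.9693 − -1.3090) = -3.0049; ω₁ = Δθ/dt₁ = -2.0032
distance = √((0−4)² + (4.5−-5)²) = 10.3078; v₂ = distance/dt₂ = 10.3078

ω₁ = -2.0032, v₂ = 10.3078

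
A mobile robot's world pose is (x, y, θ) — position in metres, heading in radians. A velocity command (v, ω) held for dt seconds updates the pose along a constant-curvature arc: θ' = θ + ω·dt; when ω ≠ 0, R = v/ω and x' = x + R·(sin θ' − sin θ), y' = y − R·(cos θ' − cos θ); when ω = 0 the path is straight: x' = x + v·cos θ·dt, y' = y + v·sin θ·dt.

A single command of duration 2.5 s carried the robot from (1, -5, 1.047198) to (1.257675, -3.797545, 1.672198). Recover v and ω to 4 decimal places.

Δθ = 1.672198 − 1.047198 = 0.625000
ω = Δθ/dt = 0.625000/2.5 = 0.2500
R = −Δy/(cos θ' − cos θ) = 2.0000
v = R·ω = 2.0000·0.2500 = 0.5000

v = 0.5000, ω = 0.2500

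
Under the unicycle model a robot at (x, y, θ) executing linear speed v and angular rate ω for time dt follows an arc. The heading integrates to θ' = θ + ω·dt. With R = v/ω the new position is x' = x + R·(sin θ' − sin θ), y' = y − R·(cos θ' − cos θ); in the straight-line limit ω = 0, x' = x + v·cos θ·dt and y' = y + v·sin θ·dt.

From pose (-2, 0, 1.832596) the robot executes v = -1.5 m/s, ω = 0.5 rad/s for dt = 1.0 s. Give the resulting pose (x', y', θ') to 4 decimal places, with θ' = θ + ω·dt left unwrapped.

θ' = 1.8326 + 0.5·1.0 = 2.3326
R = v/ω = -1.5/0.5 = -3.0000
x' = -2 + -3.0000·(sin 2.3326 − sin 1.8326) = -1.2730
y' = 0 − -3.0000·(cos 2.3326 − cos 1.8326) = -1.2942

(-1.2730, -1.2942, 2.3326)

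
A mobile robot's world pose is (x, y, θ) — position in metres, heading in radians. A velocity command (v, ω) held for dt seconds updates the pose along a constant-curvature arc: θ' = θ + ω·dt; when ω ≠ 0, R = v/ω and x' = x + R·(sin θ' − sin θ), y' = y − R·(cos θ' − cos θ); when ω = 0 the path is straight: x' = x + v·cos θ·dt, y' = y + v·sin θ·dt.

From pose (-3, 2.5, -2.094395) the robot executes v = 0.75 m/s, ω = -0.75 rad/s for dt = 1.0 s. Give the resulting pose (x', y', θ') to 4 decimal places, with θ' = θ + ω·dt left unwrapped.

θ' = -2.0944 + -0.75·1.0 = -2.8444
R = v/ω = 0.75/-0.75 = -1.0000
x' = -3 + -1.0000·(sin -2.8444 − sin -2.0944) = -3.5732
y' = 2.5 − -1.0000·(cos -2.8444 − cos -2.0944) = 2.0438

(-3.5732, 2.0438, -2.8444)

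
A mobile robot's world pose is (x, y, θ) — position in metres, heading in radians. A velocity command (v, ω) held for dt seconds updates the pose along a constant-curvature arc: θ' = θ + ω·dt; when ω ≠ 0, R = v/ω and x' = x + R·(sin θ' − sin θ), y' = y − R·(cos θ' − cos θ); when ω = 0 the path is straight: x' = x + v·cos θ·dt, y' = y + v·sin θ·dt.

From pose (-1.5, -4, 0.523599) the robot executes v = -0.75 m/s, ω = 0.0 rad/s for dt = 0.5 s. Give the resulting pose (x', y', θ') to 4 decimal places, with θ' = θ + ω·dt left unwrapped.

θ' = 0.5236 + 0.0·0.5 = 0.5236
ω = 0 → straight: x' = -1.5 + -0.75·cos(0.5236)·0.5 = -1.8248
y' = -4 + -0.75·sin(0.5236)·0.5 = -4.1875

(-1.8248, -4.1875, 0.5236)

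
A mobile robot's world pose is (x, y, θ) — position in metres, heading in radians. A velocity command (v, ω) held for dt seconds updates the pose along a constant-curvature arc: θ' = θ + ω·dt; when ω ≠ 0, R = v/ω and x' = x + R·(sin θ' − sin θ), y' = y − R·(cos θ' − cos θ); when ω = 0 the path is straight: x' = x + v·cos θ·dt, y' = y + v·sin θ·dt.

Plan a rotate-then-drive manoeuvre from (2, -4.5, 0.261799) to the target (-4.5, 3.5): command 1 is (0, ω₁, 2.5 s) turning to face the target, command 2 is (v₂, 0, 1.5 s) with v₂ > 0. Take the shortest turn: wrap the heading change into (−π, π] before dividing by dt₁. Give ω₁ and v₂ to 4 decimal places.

ω₁ = 0.7965, v₂ = 6.8718

heading to target = atan2(3.5−-4.5, -4.5−2) = 2.2531
Δθ = wrap(2.2531 − 0.2618) = 1.9913; ω₁ = Δθ/dt₁ = 0.7965
distance = √((-4.5−2)² + (3.5−-4.5)²) = 10.3078; v₂ = distance/dt₂ = 6.8718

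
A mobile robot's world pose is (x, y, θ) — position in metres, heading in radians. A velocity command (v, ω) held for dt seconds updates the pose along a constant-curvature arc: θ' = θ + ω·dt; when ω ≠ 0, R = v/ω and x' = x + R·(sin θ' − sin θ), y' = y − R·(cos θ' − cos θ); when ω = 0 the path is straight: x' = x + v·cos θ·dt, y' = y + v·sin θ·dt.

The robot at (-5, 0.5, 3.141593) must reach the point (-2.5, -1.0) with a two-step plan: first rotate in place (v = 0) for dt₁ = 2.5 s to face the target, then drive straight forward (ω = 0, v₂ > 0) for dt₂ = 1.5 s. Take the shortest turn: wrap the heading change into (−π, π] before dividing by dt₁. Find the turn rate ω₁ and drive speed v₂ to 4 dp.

ω₁ = 1.0405, v₂ = 1.9437

heading to target = atan2(-1−0.5, -2.5−-5) = -0.5404
Δθ = wrap(-0.5404 − 3.1416) = 2.6012; ω₁ = Δθ/dt₁ = 1.0405
distance = √((-2.5−-5)² + (-1−0.5)²) = 2.9155; v₂ = distance/dt₂ = 1.9437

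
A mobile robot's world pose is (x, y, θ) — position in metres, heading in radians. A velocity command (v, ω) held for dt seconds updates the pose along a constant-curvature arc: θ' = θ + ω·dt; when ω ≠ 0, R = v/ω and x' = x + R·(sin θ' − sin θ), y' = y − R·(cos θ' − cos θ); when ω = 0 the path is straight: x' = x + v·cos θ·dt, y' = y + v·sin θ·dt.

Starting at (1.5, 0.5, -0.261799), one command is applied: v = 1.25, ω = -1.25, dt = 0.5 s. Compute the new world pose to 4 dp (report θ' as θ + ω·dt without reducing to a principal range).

(2.0162, 0.1660, -0.8868)

θ' = -0.2618 + -1.25·0.5 = -0.8868
R = v/ω = 1.25/-1.25 = -1.0000
x' = 1.5 + -1.0000·(sin -0.8868 − sin -0.2618) = 2.0162
y' = 0.5 − -1.0000·(cos -0.8868 − cos -0.2618) = 0.1660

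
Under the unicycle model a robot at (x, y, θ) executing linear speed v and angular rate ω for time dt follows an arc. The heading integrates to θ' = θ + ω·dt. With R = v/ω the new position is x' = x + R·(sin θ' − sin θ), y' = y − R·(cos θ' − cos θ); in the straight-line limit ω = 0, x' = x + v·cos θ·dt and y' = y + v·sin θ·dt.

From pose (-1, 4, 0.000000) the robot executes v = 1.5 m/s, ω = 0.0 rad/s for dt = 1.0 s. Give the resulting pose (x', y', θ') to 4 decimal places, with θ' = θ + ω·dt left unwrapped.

θ' = 0.0000 + 0.0·1.0 = 0.0000
ω = 0 → straight: x' = -1 + 1.5·cos(0.0000)·1.0 = 0.5000
y' = 4 + 1.5·sin(0.0000)·1.0 = 4.0000

(0.5000, 4.0000, 0.0000)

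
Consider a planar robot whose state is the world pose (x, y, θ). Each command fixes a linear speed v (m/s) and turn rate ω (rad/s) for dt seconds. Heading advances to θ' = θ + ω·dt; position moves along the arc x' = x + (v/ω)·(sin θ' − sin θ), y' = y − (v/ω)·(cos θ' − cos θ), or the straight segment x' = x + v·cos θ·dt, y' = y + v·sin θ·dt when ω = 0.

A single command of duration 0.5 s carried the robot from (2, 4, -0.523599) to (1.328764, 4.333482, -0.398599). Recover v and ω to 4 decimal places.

v = -1.5000, ω = 0.2500

Δθ = -0.398599 − -0.523599 = 0.125000
ω = Δθ/dt = 0.125000/0.5 = 0.2500
R = Δx/(sin θ' − sin θ) = -6.0000
v = R·ω = -6.0000·0.2500 = -1.5000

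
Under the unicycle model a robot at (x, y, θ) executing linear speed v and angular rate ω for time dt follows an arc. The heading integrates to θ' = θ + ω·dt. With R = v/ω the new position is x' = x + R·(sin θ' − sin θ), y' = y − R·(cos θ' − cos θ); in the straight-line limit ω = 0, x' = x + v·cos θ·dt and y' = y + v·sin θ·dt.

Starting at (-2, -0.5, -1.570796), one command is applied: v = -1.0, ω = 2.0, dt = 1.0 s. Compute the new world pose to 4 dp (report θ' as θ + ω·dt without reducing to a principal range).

θ' = -1.5708 + 2.0·1.0 = 0.4292
R = v/ω = -1.0/2.0 = -0.5000
x' = -2 + -0.5000·(sin 0.4292 − sin -1.5708) = -2.7081
y' = -0.5 − -0.5000·(cos 0.4292 − cos -1.5708) = -0.0454

(-2.7081, -0.0454, 0.4292)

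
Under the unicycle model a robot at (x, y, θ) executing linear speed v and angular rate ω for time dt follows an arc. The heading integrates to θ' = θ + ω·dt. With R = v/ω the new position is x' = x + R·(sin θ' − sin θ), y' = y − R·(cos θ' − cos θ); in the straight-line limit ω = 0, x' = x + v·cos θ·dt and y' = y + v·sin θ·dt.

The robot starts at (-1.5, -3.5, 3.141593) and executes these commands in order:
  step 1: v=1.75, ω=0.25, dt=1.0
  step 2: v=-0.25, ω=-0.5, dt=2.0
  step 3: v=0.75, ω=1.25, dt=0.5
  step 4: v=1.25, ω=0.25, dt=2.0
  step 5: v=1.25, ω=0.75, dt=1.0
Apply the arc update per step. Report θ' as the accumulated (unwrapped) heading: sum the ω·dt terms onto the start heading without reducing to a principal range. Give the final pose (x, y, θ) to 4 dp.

step 1: θ'=3.3916 (R=7.0000) → pose (-3.2318, -3.7176, 3.3916)
step 2: θ'=2.3916 (R=0.5000) → pose (-2.7673, -3.8362, 2.3916)
step 3: θ'=3.0166 (R=0.6000) → pose (-3.1015, -3.6799, 3.0166)
step 4: θ'=3.5166 (R=5.0000) → pose (-5.5562, -3.9884, 3.5166)
step 5: θ'=4.2666 (R=1.6667) → pose (-6.4495, -4.8206, 4.2666)

(-6.4495, -4.8206, 4.2666)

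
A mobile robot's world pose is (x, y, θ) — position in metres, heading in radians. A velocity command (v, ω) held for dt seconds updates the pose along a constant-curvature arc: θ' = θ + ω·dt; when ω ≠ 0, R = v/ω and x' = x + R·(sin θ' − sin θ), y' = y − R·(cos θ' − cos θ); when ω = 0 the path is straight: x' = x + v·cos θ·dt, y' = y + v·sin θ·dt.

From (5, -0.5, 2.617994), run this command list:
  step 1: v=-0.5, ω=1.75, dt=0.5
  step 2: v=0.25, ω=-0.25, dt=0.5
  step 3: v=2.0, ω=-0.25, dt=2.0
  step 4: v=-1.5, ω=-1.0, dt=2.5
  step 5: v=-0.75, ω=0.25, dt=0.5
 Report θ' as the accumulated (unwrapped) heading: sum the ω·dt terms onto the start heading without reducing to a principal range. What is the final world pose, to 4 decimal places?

step 1: θ'=3.4930 (R=-0.2857) → pose (5.2412, -0.5208, 3.4930)
step 2: θ'=3.3680 (R=-1.0000) → pose (5.1215, -0.5564, 3.3680)
step 3: θ'=2.8680 (R=-8.0000) → pose (1.1641, -0.4630, 2.8680)
step 4: θ'=0.3680 (R=1.5000) → pose (1.2984, -3.3068, 0.3680)
step 5: θ'=0.4930 (R=-3.0000) → pose (0.9579, -3.4632, 0.4930)

(0.9579, -3.4632, 0.4930)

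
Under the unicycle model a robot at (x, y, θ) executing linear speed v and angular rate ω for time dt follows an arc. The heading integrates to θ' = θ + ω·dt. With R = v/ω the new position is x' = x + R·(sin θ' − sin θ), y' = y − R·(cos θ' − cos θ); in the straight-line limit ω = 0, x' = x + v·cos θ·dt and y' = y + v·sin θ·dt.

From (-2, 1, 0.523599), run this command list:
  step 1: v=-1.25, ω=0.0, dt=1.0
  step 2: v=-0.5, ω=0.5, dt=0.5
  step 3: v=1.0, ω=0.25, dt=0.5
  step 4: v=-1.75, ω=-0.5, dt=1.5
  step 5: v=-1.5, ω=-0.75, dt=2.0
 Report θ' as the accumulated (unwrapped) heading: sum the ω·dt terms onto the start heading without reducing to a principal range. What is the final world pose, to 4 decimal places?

step 1: θ'=0.5236 (straight) → pose (-3.0825, 0.3750, 0.5236)
step 2: θ'=0.7736 (R=-1.0000) → pose (-3.2812, 0.2244, 0.7736)
step 3: θ'=0.8986 (R=4.0000) → pose (-2.9463, 0.5952, 0.8986)
step 4: θ'=0.1486 (R=3.5000) → pose (-5.1667, -0.6868, 0.1486)
step 5: θ'=-1.3514 (R=2.0000) → pose (-7.4149, 0.8559, -1.3514)

(-7.4149, 0.8559, -1.3514)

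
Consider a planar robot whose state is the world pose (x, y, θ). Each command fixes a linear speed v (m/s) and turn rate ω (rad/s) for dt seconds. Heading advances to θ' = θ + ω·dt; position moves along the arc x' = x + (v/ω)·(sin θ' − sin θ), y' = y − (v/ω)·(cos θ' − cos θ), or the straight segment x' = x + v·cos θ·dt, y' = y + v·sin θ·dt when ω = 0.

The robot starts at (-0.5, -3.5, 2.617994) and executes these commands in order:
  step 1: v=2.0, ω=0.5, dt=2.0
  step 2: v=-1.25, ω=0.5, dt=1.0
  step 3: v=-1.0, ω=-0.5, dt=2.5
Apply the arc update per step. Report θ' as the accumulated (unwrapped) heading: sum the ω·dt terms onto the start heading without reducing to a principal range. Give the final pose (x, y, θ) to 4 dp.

step 1: θ'=3.6180 (R=4.0000) → pose (-4.3343, -3.4095, 3.6180)
step 2: θ'=4.1180 (R=-2.5000) → pose (-3.4096, -2.5879, 4.1180)
step 3: θ'=2.8680 (R=2.0000) → pose (-1.2122, -1.7823, 2.8680)

(-1.2122, -1.7823, 2.8680)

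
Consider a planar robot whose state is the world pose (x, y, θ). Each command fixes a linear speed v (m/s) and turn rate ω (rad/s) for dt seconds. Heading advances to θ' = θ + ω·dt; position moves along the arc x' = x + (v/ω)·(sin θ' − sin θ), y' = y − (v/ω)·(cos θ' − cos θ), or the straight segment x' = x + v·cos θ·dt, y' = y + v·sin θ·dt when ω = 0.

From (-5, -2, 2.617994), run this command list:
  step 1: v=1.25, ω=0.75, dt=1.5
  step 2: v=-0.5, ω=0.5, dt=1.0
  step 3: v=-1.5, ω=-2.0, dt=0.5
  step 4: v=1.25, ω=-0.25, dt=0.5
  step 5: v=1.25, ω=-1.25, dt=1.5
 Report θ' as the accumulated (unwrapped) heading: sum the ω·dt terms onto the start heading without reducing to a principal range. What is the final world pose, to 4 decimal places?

(-7.4046, 0.0073, 1.2430)

step 1: θ'=3.7430 (R=1.6667) → pose (-6.7763, -2.0691, 3.7430)
step 2: θ'=4.2430 (R=-1.0000) → pose (-6.4503, -1.6969, 4.2430)
step 3: θ'=3.2430 (R=0.7500) → pose (-5.8573, -1.2901, 3.2430)
step 4: θ'=3.1180 (R=-5.0000) → pose (-6.4814, -1.3143, 3.1180)
step 5: θ'=1.2430 (R=-1.0000) → pose (-7.4046, 0.0073, 1.2430)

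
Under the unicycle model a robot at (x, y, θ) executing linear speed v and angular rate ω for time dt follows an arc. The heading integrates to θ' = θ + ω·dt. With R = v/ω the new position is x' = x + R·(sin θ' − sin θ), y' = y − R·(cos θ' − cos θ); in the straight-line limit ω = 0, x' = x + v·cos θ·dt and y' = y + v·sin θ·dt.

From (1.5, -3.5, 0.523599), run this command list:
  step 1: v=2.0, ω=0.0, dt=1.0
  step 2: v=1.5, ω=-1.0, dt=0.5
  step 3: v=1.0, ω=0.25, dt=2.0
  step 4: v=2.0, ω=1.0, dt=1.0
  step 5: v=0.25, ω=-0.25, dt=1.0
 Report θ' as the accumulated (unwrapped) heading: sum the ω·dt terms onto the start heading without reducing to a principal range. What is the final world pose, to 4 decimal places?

(6.8928, 0.1187, 1.2736)

step 1: θ'=0.5236 (straight) → pose (3.2321, -2.5000, 0.5236)
step 2: θ'=0.0236 (R=-1.5000) → pose (3.9467, -2.2995, 0.0236)
step 3: θ'=0.5236 (R=4.0000) → pose (5.8523, -1.7647, 0.5236)
step 4: θ'=1.5236 (R=2.0000) → pose (6.8500, -0.1270, 1.5236)
step 5: θ'=1.2736 (R=-1.0000) → pose (6.8928, 0.1187, 1.2736)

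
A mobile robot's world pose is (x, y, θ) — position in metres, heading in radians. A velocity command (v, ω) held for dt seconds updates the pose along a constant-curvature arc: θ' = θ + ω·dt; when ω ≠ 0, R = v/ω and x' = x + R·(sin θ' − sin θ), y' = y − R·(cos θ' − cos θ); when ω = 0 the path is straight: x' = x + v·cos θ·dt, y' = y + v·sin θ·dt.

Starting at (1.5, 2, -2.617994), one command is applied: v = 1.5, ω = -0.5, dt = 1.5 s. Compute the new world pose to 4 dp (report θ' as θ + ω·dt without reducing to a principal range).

(-0.6734, 1.6746, -3.3680)

θ' = -2.6180 + -0.5·1.5 = -3.3680
R = v/ω = 1.5/-0.5 = -3.0000
x' = 1.5 + -3.0000·(sin -3.3680 − sin -2.6180) = -0.6734
y' = 2 − -3.0000·(cos -3.3680 − cos -2.6180) = 1.6746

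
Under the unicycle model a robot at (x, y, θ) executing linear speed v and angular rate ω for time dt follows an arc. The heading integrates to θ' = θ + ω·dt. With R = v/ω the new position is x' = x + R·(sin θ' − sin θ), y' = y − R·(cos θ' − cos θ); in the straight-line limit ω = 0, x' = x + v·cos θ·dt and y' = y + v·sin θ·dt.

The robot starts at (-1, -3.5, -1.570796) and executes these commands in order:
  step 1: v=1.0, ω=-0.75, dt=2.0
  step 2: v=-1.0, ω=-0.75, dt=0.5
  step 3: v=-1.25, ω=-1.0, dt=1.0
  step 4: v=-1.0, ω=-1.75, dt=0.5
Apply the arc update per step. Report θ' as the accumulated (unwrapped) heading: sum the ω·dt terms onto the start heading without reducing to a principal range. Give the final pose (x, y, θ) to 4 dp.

(-0.9962, -6.2283, -5.3208)

step 1: θ'=-3.0708 (R=-1.3333) → pose (-2.2390, -4.8300, -3.0708)
step 2: θ'=-3.4458 (R=1.3333) → pose (-1.7453, -4.8879, -3.4458)
step 3: θ'=-4.4458 (R=1.2500) → pose (-0.9139, -5.7512, -4.4458)
step 4: θ'=-5.3208 (R=0.5714) → pose (-0.9962, -6.2283, -5.3208)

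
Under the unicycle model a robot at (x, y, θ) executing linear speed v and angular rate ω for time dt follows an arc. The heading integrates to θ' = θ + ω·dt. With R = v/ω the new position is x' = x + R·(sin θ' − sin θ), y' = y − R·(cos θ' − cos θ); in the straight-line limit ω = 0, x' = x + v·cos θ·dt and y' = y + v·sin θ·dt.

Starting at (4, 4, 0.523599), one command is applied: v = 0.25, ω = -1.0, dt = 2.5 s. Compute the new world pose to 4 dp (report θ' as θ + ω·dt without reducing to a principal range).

θ' = 0.5236 + -1.0·2.5 = -1.9764
R = v/ω = 0.25/-1.0 = -0.2500
x' = 4 + -0.2500·(sin -1.9764 − sin 0.5236) = 4.3547
y' = 4 − -0.2500·(cos -1.9764 − cos 0.5236) = 3.6849

(4.3547, 3.6849, -1.9764)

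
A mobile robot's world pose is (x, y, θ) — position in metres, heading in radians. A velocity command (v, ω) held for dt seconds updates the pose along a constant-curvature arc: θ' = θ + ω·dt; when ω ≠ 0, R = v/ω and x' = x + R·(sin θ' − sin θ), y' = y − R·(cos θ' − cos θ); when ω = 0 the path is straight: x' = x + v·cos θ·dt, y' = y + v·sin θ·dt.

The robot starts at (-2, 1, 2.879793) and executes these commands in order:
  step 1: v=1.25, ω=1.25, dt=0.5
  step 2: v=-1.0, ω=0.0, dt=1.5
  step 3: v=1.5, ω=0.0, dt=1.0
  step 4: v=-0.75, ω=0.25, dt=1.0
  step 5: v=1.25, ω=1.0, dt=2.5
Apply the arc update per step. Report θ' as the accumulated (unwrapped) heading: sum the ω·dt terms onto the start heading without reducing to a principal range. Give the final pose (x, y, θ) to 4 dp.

step 1: θ'=3.5048 (R=1.0000) → pose (-2.6141, 0.9688, 3.5048)
step 2: θ'=3.5048 (straight) → pose (-1.2119, 1.5017, 3.5048)
step 3: θ'=3.5048 (straight) → pose (-2.6141, 0.9688, 3.5048)
step 4: θ'=3.7548 (R=-3.0000) → pose (-1.9534, 1.3197, 3.7548)
step 5: θ'=6.2548 (R=1.2500) → pose (-1.2696, -0.9521, 6.2548)

(-1.2696, -0.9521, 6.2548)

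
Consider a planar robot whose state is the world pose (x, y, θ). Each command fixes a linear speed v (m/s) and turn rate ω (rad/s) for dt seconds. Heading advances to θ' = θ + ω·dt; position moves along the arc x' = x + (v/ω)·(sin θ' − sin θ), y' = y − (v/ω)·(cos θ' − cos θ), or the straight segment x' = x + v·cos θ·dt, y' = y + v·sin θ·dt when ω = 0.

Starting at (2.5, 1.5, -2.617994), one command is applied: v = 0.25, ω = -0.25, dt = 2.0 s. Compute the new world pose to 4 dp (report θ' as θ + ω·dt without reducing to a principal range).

θ' = -2.6180 + -0.25·2.0 = -3.1180
R = v/ω = 0.25/-0.25 = -1.0000
x' = 2.5 + -1.0000·(sin -3.1180 − sin -2.6180) = 2.0236
y' = 1.5 − -1.0000·(cos -3.1180 − cos -2.6180) = 1.3663

(2.0236, 1.3663, -3.1180)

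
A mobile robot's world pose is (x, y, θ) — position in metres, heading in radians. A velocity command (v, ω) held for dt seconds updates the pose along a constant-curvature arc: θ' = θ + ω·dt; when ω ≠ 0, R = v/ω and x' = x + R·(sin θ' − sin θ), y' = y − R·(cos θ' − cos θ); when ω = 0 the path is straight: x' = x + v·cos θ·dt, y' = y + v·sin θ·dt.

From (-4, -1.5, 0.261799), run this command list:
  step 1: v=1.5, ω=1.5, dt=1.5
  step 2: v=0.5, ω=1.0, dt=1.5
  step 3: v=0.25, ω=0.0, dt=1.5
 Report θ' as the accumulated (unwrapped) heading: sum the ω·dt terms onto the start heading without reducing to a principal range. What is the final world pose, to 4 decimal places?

step 1: θ'=2.5118 (R=1.0000) → pose (-3.6698, 0.2741, 2.5118)
step 2: θ'=4.0118 (R=0.5000) → pose (-4.3466, 0.1923, 4.0118)
step 3: θ'=4.0118 (straight) → pose (-4.5883, -0.0943, 4.0118)

(-4.5883, -0.0943, 4.0118)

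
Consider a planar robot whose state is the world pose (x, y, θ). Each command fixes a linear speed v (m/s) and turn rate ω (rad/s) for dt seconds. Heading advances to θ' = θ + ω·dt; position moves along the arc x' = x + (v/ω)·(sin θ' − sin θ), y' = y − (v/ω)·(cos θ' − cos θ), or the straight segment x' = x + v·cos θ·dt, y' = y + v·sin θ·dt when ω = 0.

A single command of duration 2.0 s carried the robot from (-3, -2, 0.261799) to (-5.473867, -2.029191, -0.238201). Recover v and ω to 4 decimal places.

Δθ = -0.238201 − 0.261799 = -0.500000
ω = Δθ/dt = -0.500000/2.0 = -0.2500
R = Δx/(sin θ' − sin θ) = 5.0000
v = R·ω = 5.0000·-0.2500 = -1.2500

v = -1.2500, ω = -0.2500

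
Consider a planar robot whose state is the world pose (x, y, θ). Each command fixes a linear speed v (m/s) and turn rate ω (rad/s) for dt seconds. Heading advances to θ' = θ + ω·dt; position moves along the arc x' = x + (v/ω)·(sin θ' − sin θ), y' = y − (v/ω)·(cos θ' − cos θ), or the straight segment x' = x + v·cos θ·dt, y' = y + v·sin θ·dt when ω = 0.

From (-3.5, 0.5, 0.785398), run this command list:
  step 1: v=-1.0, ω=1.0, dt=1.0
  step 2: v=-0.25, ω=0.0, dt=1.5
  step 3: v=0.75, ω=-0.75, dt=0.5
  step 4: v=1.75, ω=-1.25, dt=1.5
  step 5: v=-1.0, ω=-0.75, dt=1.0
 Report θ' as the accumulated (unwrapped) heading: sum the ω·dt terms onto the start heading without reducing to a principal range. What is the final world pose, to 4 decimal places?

(-2.3431, 1.3413, -1.2146)

step 1: θ'=1.7854 (R=-1.0000) → pose (-3.7700, -0.4201, 1.7854)
step 2: θ'=1.7854 (straight) → pose (-3.6901, -0.7865, 1.7854)
step 3: θ'=1.4104 (R=-1.0000) → pose (-3.7002, -0.4138, 1.4104)
step 4: θ'=-0.4646 (R=-1.4000) → pose (-1.6909, 0.6142, -0.4646)
step 5: θ'=-1.2146 (R=1.3333) → pose (-2.3431, 1.3413, -1.2146)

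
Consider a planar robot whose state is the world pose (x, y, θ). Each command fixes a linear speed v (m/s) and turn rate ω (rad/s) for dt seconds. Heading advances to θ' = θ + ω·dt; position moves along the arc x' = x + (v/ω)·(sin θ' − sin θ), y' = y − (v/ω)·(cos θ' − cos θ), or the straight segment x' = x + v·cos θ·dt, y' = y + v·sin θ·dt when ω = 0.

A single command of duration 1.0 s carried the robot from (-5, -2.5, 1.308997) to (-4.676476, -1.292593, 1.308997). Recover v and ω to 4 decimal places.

v = 1.2500, ω = 0.0000

Δθ = 1.308997 − 1.308997 = 0.000000
ω = Δθ/dt = 0.000000/1.0 = 0.0000
ω = 0 → v = (Δx·cos θ + Δy·sin θ)/dt = 1.2500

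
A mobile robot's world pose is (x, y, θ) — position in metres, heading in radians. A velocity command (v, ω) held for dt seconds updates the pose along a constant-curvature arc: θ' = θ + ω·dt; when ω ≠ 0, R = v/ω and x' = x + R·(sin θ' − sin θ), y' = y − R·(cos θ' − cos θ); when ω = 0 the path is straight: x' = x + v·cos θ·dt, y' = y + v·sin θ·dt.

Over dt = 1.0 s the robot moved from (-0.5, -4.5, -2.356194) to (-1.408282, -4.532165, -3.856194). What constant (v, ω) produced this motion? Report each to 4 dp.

Δθ = -3.856194 − -2.356194 = -1.500000
ω = Δθ/dt = -1.500000/1.0 = -1.5000
R = Δx/(sin θ' − sin θ) = -0.6667
v = R·ω = -0.6667·-1.5000 = 1.0000

v = 1.0000, ω = -1.5000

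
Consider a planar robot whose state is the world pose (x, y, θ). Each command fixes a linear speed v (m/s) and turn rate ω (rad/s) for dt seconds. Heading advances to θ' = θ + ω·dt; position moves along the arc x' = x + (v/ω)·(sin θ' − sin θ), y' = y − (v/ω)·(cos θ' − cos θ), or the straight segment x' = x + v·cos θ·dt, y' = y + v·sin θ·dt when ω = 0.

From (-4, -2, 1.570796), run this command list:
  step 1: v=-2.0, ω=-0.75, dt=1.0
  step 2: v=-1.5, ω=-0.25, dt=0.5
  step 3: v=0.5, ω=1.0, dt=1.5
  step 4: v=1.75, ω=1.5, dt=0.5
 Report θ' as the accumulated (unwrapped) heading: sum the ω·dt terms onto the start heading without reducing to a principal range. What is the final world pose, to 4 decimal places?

(-5.8938, -3.1950, 2.9458)

step 1: θ'=0.8208 (R=2.6667) → pose (-4.7155, -3.8177, 0.8208)
step 2: θ'=0.6958 (R=6.0000) → pose (-5.2596, -4.3331, 0.6958)
step 3: θ'=2.1958 (R=0.5000) → pose (-5.1747, -3.6568, 2.1958)
step 4: θ'=2.9458 (R=1.1667) → pose (-5.8938, -3.1950, 2.9458)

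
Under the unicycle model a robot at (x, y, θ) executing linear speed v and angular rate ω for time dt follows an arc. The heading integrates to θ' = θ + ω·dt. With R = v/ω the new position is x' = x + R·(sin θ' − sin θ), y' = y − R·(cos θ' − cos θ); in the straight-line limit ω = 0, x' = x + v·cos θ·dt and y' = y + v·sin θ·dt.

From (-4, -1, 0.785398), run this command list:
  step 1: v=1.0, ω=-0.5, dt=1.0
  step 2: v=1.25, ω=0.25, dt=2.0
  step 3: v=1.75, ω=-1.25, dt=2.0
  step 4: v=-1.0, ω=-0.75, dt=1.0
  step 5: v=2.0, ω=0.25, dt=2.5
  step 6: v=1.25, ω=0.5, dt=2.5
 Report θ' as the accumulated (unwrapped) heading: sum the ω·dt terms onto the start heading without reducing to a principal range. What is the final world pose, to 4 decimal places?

(0.1578, -6.4282, -0.5896)

step 1: θ'=0.2854 (R=-2.0000) → pose (-3.1489, -0.4951, 0.2854)
step 2: θ'=0.7854 (R=5.0000) → pose (-1.0210, 0.7671, 0.7854)
step 3: θ'=-1.7146 (R=-1.4000) → pose (1.3545, -0.4235, -1.7146)
step 4: θ'=-2.4646 (R=1.3333) → pose (1.8388, 0.4247, -2.4646)
step 5: θ'=-1.8396 (R=8.0000) → pose (-0.8623, -3.6863, -1.8396)
step 6: θ'=-0.5896 (R=2.5000) → pose (0.1578, -6.4282, -0.5896)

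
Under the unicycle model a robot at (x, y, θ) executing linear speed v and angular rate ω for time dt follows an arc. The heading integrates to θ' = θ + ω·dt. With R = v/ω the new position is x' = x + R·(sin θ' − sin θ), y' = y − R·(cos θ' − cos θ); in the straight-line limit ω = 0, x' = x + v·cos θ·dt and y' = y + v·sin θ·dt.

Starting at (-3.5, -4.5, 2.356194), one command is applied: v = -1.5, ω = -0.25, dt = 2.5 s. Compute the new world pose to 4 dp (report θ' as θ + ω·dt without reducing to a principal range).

θ' = 2.3562 + -0.25·2.5 = 1.7312
R = v/ω = -1.5/-0.25 = 6.0000
x' = -3.5 + 6.0000·(sin 1.7312 − sin 2.3562) = -1.8197
y' = -4.5 − 6.0000·(cos 1.7312 − cos 2.3562) = -7.7844

(-1.8197, -7.7844, 1.7312)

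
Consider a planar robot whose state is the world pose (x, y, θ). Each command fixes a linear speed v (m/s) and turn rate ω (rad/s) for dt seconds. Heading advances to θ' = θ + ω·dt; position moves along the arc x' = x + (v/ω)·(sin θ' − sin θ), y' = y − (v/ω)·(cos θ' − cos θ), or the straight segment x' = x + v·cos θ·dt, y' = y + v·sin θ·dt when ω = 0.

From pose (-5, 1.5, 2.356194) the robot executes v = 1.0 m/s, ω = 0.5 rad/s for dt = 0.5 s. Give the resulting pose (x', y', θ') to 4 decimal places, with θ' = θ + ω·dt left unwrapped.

(-5.3938, 1.8059, 2.6062)

θ' = 2.3562 + 0.5·0.5 = 2.6062
R = v/ω = 1.0/0.5 = 2.0000
x' = -5 + 2.0000·(sin 2.6062 − sin 2.3562) = -5.3938
y' = 1.5 − 2.0000·(cos 2.6062 − cos 2.3562) = 1.8059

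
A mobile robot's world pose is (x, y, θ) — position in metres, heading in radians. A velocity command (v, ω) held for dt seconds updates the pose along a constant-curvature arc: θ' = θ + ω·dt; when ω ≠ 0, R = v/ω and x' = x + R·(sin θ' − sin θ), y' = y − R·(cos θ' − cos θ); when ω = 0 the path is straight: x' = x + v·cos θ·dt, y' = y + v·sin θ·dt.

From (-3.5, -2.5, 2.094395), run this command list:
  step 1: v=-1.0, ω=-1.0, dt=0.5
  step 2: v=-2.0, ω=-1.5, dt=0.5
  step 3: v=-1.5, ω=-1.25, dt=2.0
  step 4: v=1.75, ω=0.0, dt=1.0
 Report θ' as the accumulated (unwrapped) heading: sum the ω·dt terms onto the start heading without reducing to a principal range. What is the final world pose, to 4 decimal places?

step 1: θ'=1.5944 (R=1.0000) → pose (-3.3663, -2.9764, 1.5944)
step 2: θ'=0.8444 (R=1.3333) → pose (-3.7025, -3.8934, 0.8444)
step 3: θ'=-1.6556 (R=1.2000) → pose (-5.7953, -2.9948, -1.6556)
step 4: θ'=-1.6556 (straight) → pose (-5.9435, -4.7385, -1.6556)

(-5.9435, -4.7385, -1.6556)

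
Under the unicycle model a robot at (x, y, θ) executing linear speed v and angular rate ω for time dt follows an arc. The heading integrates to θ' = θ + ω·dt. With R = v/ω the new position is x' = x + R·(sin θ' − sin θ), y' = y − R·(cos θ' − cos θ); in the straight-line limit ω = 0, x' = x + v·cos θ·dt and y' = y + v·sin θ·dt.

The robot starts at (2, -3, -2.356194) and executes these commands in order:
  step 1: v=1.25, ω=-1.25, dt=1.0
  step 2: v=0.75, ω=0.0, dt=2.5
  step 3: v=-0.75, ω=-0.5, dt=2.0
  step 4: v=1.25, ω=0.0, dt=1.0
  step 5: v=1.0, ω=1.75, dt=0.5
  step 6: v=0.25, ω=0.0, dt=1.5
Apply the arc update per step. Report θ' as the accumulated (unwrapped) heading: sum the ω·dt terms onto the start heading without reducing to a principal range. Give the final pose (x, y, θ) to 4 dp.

(-0.7066, -1.6629, -3.7312)

step 1: θ'=-3.6062 (R=-1.0000) → pose (0.8448, -3.1869, -3.6062)
step 2: θ'=-3.6062 (straight) → pose (-0.8314, -2.3468, -3.6062)
step 3: θ'=-4.6062 (R=1.5000) → pose (-0.0120, -3.5288, -4.6062)
step 4: θ'=-4.6062 (straight) → pose (-0.1445, -2.2858, -4.6062)
step 5: θ'=-3.7312 (R=0.5714) → pose (-0.3949, -1.8714, -3.7312)
step 6: θ'=-3.7312 (straight) → pose (-0.7066, -1.6629, -3.7312)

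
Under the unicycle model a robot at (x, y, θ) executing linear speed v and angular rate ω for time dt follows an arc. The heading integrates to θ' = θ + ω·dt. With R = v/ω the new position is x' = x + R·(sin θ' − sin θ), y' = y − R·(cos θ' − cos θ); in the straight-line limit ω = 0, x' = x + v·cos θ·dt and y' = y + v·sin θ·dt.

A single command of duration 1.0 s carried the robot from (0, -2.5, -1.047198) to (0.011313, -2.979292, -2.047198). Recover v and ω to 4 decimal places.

Δθ = -2.047198 − -1.047198 = -1.000000
ω = Δθ/dt = -1.000000/1.0 = -1.0000
R = −Δy/(cos θ' − cos θ) = -0.5000
v = R·ω = -0.5000·-1.0000 = 0.5000

v = 0.5000, ω = -1.0000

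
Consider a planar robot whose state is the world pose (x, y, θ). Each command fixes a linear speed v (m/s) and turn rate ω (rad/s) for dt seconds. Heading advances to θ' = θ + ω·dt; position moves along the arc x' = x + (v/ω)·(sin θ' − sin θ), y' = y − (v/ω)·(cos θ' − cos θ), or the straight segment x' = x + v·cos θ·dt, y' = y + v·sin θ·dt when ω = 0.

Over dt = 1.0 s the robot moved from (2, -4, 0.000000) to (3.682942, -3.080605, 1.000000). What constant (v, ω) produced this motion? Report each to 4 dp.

v = 2.0000, ω = 1.0000

Δθ = 1.000000 − 0.000000 = 1.000000
ω = Δθ/dt = 1.000000/1.0 = 1.0000
R = Δx/(sin θ' − sin θ) = 2.0000
v = R·ω = 2.0000·1.0000 = 2.0000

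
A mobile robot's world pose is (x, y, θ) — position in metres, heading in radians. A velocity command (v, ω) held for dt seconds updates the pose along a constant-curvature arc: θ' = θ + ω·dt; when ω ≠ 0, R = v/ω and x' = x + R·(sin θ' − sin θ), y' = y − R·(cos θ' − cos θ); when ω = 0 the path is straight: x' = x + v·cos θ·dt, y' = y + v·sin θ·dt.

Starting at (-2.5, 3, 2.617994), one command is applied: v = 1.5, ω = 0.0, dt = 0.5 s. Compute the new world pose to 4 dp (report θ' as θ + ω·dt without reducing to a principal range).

(-3.1495, 3.3750, 2.6180)

θ' = 2.6180 + 0.0·0.5 = 2.6180
ω = 0 → straight: x' = -2.5 + 1.5·cos(2.6180)·0.5 = -3.1495
y' = 3 + 1.5·sin(2.6180)·0.5 = 3.3750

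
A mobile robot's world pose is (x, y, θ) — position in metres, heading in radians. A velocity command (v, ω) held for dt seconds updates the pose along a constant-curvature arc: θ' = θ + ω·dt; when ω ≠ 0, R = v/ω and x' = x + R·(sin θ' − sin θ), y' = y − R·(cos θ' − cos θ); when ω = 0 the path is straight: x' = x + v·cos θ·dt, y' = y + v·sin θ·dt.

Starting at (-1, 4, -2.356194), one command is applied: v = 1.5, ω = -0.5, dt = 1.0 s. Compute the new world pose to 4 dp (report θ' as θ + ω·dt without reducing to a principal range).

θ' = -2.3562 + -0.5·1.0 = -2.8562
R = v/ω = 1.5/-0.5 = -3.0000
x' = -1 + -3.0000·(sin -2.8562 − sin -2.3562) = -2.2767
y' = 4 − -3.0000·(cos -2.8562 − cos -2.3562) = 3.2427

(-2.2767, 3.2427, -2.8562)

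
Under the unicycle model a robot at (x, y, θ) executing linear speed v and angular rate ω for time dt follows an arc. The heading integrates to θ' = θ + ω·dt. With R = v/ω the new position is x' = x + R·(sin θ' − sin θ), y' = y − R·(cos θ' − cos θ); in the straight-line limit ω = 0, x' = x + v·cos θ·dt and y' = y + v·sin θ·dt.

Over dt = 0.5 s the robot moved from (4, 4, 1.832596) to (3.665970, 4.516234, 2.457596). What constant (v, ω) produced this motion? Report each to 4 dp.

Δθ = 2.457596 − 1.832596 = 0.625000
ω = Δθ/dt = 0.625000/0.5 = 1.2500
R = −Δy/(cos θ' − cos θ) = 1.0000
v = R·ω = 1.0000·1.2500 = 1.2500

v = 1.2500, ω = 1.2500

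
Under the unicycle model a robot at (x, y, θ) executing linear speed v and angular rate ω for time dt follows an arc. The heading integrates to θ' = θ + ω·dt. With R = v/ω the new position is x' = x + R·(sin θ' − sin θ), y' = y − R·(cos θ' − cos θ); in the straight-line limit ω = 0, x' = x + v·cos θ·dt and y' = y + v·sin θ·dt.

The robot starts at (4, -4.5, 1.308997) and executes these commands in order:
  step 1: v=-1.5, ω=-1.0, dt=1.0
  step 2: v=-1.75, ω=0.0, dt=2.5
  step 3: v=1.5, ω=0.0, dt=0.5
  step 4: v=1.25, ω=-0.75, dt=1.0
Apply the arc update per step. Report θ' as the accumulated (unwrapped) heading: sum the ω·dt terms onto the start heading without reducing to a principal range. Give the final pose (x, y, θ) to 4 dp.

step 1: θ'=0.3090 (R=1.5000) → pose (3.0073, -5.5407, 0.3090)
step 2: θ'=0.3090 (straight) → pose (-1.1605, -6.8712, 0.3090)
step 3: θ'=0.3090 (straight) → pose (-0.4461, -6.6431, 0.3090)
step 4: θ'=-0.4410 (R=-1.6667) → pose (0.7722, -6.7236, -0.4410)

(0.7722, -6.7236, -0.4410)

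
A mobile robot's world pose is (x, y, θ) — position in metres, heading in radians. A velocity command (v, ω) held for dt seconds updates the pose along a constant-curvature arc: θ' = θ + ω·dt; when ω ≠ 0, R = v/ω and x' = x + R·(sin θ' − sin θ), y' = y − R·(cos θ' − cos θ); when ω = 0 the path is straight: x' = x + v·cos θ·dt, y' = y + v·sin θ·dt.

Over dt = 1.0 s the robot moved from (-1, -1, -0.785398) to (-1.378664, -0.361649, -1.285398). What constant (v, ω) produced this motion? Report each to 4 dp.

v = -0.7500, ω = -0.5000

Δθ = -1.285398 − -0.785398 = -0.500000
ω = Δθ/dt = -0.500000/1.0 = -0.5000
R = −Δy/(cos θ' − cos θ) = 1.5000
v = R·ω = 1.5000·-0.5000 = -0.7500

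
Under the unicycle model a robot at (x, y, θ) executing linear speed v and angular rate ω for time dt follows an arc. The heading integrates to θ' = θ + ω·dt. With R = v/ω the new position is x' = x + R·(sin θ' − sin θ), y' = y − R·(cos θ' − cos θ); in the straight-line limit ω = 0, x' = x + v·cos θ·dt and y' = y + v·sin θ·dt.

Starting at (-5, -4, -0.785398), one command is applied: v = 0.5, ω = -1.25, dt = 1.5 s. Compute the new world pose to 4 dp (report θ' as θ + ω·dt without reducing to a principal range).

θ' = -0.7854 + -1.25·1.5 = -2.6604
R = v/ω = 0.5/-1.25 = -0.4000
x' = -5 + -0.4000·(sin -2.6604 − sin -0.7854) = -5.0977
y' = -4 − -0.4000·(cos -2.6604 − cos -0.7854) = -4.6374

(-5.0977, -4.6374, -2.6604)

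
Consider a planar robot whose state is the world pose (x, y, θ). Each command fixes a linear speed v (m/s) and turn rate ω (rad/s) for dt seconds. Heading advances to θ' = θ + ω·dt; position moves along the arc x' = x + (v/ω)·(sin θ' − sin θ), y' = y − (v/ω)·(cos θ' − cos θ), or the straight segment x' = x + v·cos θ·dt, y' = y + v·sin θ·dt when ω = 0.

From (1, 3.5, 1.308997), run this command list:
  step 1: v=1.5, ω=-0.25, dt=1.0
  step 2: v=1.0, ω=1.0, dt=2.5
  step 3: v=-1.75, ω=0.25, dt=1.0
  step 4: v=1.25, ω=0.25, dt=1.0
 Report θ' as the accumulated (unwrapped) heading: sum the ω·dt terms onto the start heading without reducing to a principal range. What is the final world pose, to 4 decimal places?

step 1: θ'=1.0590 (R=-6.0000) → pose (1.5644, 4.8856, 1.0590)
step 2: θ'=3.5590 (R=1.0000) → pose (0.2871, 6.2895, 3.5590)
step 3: θ'=3.8090 (R=-7.0000) → pose (1.7820, 7.1905, 3.8090)
step 4: θ'=4.0590 (R=5.0000) → pose (0.9067, 6.3027, 4.0590)

(0.9067, 6.3027, 4.0590)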